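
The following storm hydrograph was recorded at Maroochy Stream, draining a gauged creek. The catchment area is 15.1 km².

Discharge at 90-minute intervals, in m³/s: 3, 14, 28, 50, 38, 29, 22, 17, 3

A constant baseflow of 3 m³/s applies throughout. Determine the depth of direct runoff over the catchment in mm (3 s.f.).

d ≈ 63.3 mm

Direct runoff: 0.0, 11.0, 25.0, 47.0, 35.0, 26.0, 19.0, 14.0, 0.0 m³/s; ΣQ_DR = 177.0 m³/s.
V = ΣQ_DR · Δt = 177.0 × 5400 s = 9.558 × 10^5 m³.
Over A = 15.1 km², depth = V / A = 63.3 mm.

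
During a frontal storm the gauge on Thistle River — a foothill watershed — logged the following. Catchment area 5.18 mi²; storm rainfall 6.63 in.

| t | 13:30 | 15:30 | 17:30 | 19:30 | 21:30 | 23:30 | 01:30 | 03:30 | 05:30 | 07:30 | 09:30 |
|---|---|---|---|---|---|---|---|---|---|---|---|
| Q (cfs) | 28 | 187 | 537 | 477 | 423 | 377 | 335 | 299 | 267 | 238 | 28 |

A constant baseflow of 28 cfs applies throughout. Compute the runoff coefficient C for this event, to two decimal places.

C ≈ 0.26

ΣQ_DR = 2888 cfs; V = ΣQ_DR·Δt = 2.079 × 10^7 ft³.
Runoff depth d = V / A = 1.728 in.
C = d / P = 1.728 / 6.63 = 0.26.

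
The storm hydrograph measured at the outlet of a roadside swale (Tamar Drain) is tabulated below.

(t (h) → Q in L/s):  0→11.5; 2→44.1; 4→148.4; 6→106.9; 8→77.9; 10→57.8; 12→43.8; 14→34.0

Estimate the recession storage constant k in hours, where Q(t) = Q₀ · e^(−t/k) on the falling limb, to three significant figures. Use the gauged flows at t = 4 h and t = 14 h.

k ≈ 6.79 h

On the falling limb, Q drops from 148.4 to 34.0 L/s between t = 4 h and t = 14 h (Δt = 10 h).
k = −Δt / ln(Q₂/Q₁) = −10 / ln(34.0/148.4) = 6.79 h.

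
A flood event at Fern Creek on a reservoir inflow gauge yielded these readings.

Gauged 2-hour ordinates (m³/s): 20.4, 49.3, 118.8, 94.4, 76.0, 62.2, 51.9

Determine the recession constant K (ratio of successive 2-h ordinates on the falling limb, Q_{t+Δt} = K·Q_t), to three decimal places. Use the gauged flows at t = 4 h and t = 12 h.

Using the recession-limb readings at t = 4 h and t = 12 h: Q falls from 118.8 to 51.9 m³/s over 4 intervals.
K = (Q₂/Q₁)^(1/4) = (51.9/118.8)^(1/4) = 0.813.

K ≈ 0.813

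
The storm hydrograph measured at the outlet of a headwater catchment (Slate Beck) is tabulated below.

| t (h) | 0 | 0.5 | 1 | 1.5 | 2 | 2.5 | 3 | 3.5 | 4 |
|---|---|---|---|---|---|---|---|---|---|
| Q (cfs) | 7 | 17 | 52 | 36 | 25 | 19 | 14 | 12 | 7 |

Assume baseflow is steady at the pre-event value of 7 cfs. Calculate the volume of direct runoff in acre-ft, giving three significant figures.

V ≈ 5.21 acre-ft

Direct-runoff ordinates (Q − Q_b): 0.0, 10.0, 45.0, 29.0, 18.0, 12.0, 7.0, 5.0, 0.0 cfs.
ΣQ_DR = 126.0 cfs.
With Δt = 0.5 h = 1800 s, V = ΣQ_DR · Δt = 126.0 × 1800 = 2.27 × 10^5 ft³ = 5.21 acre-ft.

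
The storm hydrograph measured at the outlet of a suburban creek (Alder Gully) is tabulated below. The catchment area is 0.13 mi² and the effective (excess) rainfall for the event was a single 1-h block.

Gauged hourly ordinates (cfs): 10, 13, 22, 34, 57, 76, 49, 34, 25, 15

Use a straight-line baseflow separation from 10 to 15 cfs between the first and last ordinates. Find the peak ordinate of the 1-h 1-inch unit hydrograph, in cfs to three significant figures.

Direct runoff: 0.00, 2.44, 10.89, 22.33, 44.78, 63.22, 35.67, 20.11, 10.56, 0.00 cfs; ΣQ_DR = 210.0 cfs, peak = 63.22 cfs.
Runoff depth d = ΣQ_DR·Δt / A = 210.0 × 3600 / (0.13 mi²) = 2.503 in.
The 1-inch UH is the DRH scaled by (1 in)/d, so U_p = 63.22 × 1/2.503 = 25.3 cfs.

U_p ≈ 25.3 cfs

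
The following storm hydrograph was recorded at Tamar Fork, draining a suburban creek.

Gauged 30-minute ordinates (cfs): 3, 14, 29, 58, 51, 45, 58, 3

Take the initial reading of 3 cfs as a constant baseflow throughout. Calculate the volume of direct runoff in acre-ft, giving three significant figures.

Direct-runoff ordinates (Q − Q_b): 0.0, 11.0, 26.0, 55.0, 48.0, 42.0, 55.0, 0.0 cfs.
ΣQ_DR = 237.0 cfs.
With Δt = 0.5 h = 1800 s, V = ΣQ_DR · Δt = 237.0 × 1800 = 4.27 × 10^5 ft³ = 9.79 acre-ft.

V ≈ 9.79 acre-ft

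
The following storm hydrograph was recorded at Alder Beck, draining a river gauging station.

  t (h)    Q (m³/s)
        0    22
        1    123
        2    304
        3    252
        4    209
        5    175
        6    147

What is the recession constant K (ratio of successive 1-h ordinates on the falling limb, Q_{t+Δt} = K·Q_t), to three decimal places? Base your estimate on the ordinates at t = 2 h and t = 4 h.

Using the recession-limb readings at t = 2 h and t = 4 h: Q falls from 304 to 209 m³/s over 2 intervals.
K = (Q₂/Q₁)^(1/2) = (209/304)^(1/2) = 0.829.

K ≈ 0.829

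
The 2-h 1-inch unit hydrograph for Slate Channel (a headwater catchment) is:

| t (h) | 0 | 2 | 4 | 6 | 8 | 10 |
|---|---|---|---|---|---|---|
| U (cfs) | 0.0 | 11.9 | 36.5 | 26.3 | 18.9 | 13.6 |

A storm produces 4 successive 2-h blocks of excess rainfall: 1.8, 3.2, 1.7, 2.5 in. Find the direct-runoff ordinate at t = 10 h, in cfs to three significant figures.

By discrete convolution, Q_j = Σ (P_i / 1 in) · U_{j−i}.
At t = 10 h (j=5): Q = (1.8/1)·13.6 + (3.2/1)·18.9 + (1.7/1)·26.3 + (2.5/1)·36.5 = 221 cfs.

Q ≈ 221 cfs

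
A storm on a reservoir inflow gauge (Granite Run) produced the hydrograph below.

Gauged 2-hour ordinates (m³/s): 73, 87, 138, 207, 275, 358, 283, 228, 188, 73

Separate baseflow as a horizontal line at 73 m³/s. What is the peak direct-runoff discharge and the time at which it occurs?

Subtracting baseflow gives direct-runoff ordinates: 0.0, 14.0, 65.0, 134.0, 202.0, 285.0, 210.0, 155.0, 115.0, 0.0 m³/s.
The maximum is 285.0 m³/s, occurring at the reading for t = 10 h.

Q_p = 285.0 m³/s at t = 10 h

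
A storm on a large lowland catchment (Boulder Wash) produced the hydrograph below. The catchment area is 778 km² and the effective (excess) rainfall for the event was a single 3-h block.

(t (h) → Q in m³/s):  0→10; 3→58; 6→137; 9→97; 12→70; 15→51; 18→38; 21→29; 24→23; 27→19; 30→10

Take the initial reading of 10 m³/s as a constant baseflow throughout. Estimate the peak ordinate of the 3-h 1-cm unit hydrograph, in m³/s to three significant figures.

U_p ≈ 212 m³/s

Direct runoff: 0.0, 48.0, 127.0, 87.0, 60.0, 41.0, 28.0, 19.0, 13.0, 9.0, 0.0 m³/s; ΣQ_DR = 432.0 m³/s, peak = 127.0 m³/s.
Runoff depth d = ΣQ_DR·Δt / A = 432.0 × 10800 / (778 km²) = 5.997 mm.
The 1-cm UH is the DRH scaled by (10 mm)/d, so U_p = 127.0 × 10/5.997 = 212 m³/s.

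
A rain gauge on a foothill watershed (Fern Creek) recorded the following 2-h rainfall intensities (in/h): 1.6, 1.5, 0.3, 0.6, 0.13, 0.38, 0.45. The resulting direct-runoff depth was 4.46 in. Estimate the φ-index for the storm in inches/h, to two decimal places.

Only the 3 blocks with intensity above φ contribute runoff: 1.6, 1.5, 0.6 in/h.
Σ(I−φ)·Δt = d  ⇒  (1.6+1.5+0.6 − 3φ)·2 = 4.46
φ = (3.700 − 4.46/2) / 3 = 0.49 in/h.

φ ≈ 0.49 in/h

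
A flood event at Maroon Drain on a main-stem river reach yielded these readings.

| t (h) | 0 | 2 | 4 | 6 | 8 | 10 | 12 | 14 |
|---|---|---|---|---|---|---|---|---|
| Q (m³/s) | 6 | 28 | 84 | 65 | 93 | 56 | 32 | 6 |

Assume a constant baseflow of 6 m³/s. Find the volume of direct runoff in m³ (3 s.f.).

Direct-runoff ordinates (Q − Q_b): 0.0, 22.0, 78.0, 59.0, 87.0, 50.0, 26.0, 0.0 m³/s.
ΣQ_DR = 322.0 m³/s.
With Δt = 2 h = 7200 s, V = ΣQ_DR · Δt = 322.0 × 7200 = 2.32 × 10^6 m³.

V ≈ 2.32 × 10^6 m³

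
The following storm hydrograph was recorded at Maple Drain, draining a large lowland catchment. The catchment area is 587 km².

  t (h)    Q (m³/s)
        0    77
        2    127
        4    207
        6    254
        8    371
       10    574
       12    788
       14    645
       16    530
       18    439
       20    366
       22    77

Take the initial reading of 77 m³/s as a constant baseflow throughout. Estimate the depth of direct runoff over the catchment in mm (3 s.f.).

Direct runoff: 0.0, 50.0, 130.0, 177.0, 294.0, 497.0, 711.0, 568.0, 453.0, 362.0, 289.0, 0.0 m³/s; ΣQ_DR = 3531 m³/s.
V = ΣQ_DR · Δt = 3531 × 7200 s = 2.542 × 10^7 m³.
Over A = 587 km², depth = V / A = 43.3 mm.

d ≈ 43.3 mm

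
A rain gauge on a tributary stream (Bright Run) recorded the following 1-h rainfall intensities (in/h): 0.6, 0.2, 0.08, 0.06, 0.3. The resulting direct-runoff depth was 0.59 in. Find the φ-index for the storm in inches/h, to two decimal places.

Only the 3 blocks with intensity above φ contribute runoff: 0.6, 0.2, 0.3 in/h.
Σ(I−φ)·Δt = d  ⇒  (0.6+0.2+0.3 − 3φ)·1 = 0.59
φ = (1.100 − 0.59/1) / 3 = 0.17 in/h.

φ ≈ 0.17 in/h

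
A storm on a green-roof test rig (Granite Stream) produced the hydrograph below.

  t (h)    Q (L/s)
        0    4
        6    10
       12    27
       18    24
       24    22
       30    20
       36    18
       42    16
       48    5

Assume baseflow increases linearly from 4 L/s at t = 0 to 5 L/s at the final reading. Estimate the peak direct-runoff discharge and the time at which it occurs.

Subtracting baseflow gives direct-runoff ordinates: 0.00, 5.88, 22.75, 19.62, 17.50, 15.38, 13.25, 11.12, 0.00 L/s.
The maximum is 22.75 L/s, occurring at the reading for t = 12 h.

Q_p = 22.75 L/s at t = 12 h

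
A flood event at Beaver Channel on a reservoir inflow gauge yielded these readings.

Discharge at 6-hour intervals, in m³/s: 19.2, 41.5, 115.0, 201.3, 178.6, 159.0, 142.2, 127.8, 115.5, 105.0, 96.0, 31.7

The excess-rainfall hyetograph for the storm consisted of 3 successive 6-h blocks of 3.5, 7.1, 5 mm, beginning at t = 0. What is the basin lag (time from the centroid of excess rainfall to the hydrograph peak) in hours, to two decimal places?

t_L ≈ 8.42 h

Centroid of excess rainfall: t_c = Σ P_i·t̄_i / ΣP_i = 9.5769 h (block centres at 3, 9, 15 h).
Hydrograph peak occurs at t = 18 h, so basin lag t_L = 18 − 9.5769 = 8.42 h.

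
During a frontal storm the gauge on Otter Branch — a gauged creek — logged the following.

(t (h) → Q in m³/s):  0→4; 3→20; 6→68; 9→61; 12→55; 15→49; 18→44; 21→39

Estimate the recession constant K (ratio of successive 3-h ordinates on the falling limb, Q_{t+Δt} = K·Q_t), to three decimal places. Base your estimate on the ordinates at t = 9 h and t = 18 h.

K ≈ 0.897

Using the recession-limb readings at t = 9 h and t = 18 h: Q falls from 61 to 44 m³/s over 3 intervals.
K = (Q₂/Q₁)^(1/3) = (44/61)^(1/3) = 0.897.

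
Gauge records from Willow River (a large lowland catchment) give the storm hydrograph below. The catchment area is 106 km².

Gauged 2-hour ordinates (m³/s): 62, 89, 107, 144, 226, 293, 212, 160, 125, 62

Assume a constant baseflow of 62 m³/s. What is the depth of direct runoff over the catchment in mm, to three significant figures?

d ≈ 58.4 mm

Direct runoff: 0.0, 27.0, 45.0, 82.0, 164.0, 231.0, 150.0, 98.0, 63.0, 0.0 m³/s; ΣQ_DR = 860.0 m³/s.
V = ΣQ_DR · Δt = 860.0 × 7200 s = 6.192 × 10^6 m³.
Over A = 106 km², depth = V / A = 58.4 mm.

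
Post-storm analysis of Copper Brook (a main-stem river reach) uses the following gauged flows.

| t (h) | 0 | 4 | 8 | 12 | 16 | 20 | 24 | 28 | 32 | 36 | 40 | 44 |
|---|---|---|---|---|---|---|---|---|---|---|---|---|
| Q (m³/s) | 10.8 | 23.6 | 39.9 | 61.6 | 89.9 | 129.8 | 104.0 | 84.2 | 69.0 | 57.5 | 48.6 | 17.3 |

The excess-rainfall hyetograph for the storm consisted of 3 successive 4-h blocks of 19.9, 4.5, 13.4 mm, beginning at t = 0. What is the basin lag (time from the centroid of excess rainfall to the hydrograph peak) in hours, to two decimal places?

t_L ≈ 14.69 h

Centroid of excess rainfall: t_c = Σ P_i·t̄_i / ΣP_i = 5.3122 h (block centres at 2, 6, 10 h).
Hydrograph peak occurs at t = 20 h, so basin lag t_L = 20 − 5.3122 = 14.69 h.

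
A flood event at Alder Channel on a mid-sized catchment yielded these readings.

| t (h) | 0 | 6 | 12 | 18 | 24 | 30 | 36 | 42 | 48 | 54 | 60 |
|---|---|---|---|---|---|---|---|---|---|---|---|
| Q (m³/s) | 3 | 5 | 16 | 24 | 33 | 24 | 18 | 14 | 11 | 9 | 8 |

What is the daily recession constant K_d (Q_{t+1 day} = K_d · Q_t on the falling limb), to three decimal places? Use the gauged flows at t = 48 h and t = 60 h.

Between t = 48 h and t = 60 h the flow falls from 11 to 8 m³/s over 2×6 h = 12 h.
Per-interval ratio K = (8/11)^(1/2) = 0.8528; K_d = K^(24/6) = 0.529.

K_d ≈ 0.529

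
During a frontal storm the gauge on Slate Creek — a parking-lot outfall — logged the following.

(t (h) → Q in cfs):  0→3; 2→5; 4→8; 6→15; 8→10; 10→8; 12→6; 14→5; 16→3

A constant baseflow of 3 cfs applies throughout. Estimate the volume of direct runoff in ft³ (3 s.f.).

Direct-runoff ordinates (Q − Q_b): 0.0, 2.0, 5.0, 12.0, 7.0, 5.0, 3.0, 2.0, 0.0 cfs.
ΣQ_DR = 36.00 cfs.
With Δt = 2 h = 7200 s, V = ΣQ_DR · Δt = 36.00 × 7200 = 2.59 × 10^5 ft³.

V ≈ 2.59 × 10^5 ft³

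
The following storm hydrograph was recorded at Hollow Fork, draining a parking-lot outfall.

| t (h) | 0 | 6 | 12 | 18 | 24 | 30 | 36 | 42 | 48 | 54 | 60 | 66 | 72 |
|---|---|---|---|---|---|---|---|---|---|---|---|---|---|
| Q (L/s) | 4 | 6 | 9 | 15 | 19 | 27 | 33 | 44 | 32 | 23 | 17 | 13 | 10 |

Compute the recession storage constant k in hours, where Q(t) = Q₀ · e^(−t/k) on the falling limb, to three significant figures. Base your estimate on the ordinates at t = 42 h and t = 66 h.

k ≈ 19.7 h

On the falling limb, Q drops from 44 to 13 L/s between t = 42 h and t = 66 h (Δt = 24 h).
k = −Δt / ln(Q₂/Q₁) = −24 / ln(13/44) = 19.7 h.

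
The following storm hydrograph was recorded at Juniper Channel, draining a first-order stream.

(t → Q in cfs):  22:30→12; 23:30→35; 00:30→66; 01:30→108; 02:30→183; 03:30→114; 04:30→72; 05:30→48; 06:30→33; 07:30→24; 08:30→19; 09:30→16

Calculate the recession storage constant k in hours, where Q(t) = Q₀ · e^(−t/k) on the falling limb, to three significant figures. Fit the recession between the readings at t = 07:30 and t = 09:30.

k ≈ 4.93 h

On the falling limb, Q drops from 24 to 16 cfs between t = 07:30 and t = 09:30 (Δt = 2 h).
k = −Δt / ln(Q₂/Q₁) = −2 / ln(16/24) = 4.93 h.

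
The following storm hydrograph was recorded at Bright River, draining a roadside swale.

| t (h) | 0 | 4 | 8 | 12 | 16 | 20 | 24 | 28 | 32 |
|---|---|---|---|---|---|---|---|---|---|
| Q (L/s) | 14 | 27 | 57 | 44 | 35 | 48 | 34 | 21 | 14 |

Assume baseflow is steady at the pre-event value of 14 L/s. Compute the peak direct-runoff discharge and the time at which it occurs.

Q_p = 43.0 L/s at t = 8 h

Subtracting baseflow gives direct-runoff ordinates: 0.0, 13.0, 43.0, 30.0, 21.0, 34.0, 20.0, 7.0, 0.0 L/s.
The maximum is 43.0 L/s, occurring at the reading for t = 8 h.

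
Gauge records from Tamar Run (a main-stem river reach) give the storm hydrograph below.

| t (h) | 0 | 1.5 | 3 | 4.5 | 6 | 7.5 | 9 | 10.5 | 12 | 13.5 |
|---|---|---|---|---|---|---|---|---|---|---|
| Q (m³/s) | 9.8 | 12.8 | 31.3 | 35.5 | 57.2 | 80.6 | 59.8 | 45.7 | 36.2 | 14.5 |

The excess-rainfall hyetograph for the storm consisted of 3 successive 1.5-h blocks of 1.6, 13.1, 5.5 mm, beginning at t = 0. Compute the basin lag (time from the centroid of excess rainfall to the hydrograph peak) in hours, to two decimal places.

Centroid of excess rainfall: t_c = Σ P_i·t̄_i / ΣP_i = 2.5396 h (block centres at 0.75, 2.25, 3.75 h).
Hydrograph peak occurs at t = 7.5 h, so basin lag t_L = 7.5 − 2.5396 = 4.96 h.

t_L ≈ 4.96 h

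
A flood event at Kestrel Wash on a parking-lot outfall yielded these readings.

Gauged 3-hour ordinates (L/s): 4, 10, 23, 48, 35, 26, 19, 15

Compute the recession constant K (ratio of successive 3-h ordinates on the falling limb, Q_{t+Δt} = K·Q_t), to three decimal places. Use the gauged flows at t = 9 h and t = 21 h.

K ≈ 0.748

Using the recession-limb readings at t = 9 h and t = 21 h: Q falls from 48 to 15 L/s over 4 intervals.
K = (Q₂/Q₁)^(1/4) = (15/48)^(1/4) = 0.748.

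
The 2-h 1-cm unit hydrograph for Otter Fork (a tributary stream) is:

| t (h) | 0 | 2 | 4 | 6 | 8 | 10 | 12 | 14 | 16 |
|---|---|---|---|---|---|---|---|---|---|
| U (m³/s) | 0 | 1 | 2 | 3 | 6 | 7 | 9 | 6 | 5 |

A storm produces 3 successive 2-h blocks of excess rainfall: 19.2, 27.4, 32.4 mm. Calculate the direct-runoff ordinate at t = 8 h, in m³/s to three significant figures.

By discrete convolution, Q_j = Σ (P_i / 10 mm) · U_{j−i}.
At t = 8 h (j=4): Q = (19.2/10)·6 + (27.4/10)·3 + (32.4/10)·2 = 26.2 m³/s.

Q ≈ 26.2 m³/s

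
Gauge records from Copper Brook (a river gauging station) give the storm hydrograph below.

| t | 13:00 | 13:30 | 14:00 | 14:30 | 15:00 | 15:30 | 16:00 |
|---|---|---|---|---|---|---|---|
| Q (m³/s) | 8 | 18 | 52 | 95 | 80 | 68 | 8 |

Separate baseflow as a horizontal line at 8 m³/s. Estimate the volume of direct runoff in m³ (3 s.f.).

V ≈ 4.91 × 10^5 m³

Direct-runoff ordinates (Q − Q_b): 0.0, 10.0, 44.0, 87.0, 72.0, 60.0, 0.0 m³/s.
ΣQ_DR = 273.0 m³/s.
With Δt = 0.5 h = 1800 s, V = ΣQ_DR · Δt = 273.0 × 1800 = 4.91 × 10^5 m³.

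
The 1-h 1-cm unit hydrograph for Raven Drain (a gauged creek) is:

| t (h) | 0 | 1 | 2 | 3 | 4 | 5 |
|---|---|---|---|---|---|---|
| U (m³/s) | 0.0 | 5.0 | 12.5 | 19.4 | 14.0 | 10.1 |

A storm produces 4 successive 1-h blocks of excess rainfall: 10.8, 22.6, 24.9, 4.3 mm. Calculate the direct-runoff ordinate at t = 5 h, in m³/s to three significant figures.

Q ≈ 96.2 m³/s

By discrete convolution, Q_j = Σ (P_i / 10 mm) · U_{j−i}.
At t = 5 h (j=5): Q = (10.8/10)·10.1 + (22.6/10)·14.0 + (24.9/10)·19.4 + (4.3/10)·12.5 = 96.2 m³/s.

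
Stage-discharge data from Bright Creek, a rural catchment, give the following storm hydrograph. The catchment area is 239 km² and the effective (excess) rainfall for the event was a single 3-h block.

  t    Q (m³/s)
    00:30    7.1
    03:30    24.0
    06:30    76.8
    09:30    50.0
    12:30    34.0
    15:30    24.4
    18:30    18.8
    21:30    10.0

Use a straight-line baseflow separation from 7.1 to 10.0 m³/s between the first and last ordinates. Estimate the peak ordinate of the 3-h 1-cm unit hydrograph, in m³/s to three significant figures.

U_p ≈ 86.3 m³/s

Direct runoff: 0.00, 16.49, 68.87, 41.66, 25.24, 15.23, 9.21, 0.00 m³/s; ΣQ_DR = 176.7 m³/s, peak = 68.87 m³/s.
Runoff depth d = ΣQ_DR·Δt / A = 176.7 × 10800 / (239 km²) = 7.985 mm.
The 1-cm UH is the DRH scaled by (10 mm)/d, so U_p = 68.87 × 10/7.985 = 86.3 m³/s.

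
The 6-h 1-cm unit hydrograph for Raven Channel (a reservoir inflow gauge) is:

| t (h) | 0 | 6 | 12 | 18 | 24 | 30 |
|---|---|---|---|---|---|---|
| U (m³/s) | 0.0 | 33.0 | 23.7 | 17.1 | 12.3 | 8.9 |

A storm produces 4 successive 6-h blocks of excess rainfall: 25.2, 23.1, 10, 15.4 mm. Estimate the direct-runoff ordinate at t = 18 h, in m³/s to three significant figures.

By discrete convolution, Q_j = Σ (P_i / 10 mm) · U_{j−i}.
At t = 18 h (j=3): Q = (25.2/10)·17.1 + (23.1/10)·23.7 + (10/10)·33.0 + (15.4/10)·0.0 = 131 m³/s.

Q ≈ 131 m³/s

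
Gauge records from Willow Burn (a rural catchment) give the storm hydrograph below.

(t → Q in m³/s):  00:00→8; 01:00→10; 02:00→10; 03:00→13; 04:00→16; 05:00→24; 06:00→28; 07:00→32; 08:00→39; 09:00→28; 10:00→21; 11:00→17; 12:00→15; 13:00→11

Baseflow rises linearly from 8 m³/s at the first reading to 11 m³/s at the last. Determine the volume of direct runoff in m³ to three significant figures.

Direct-runoff ordinates (Q − Q_b): 0.00, 1.77, 1.54, 4.31, 7.08, 14.85, 18.62, 22.38, 29.15, 17.92, 10.69, 6.46, 4.23, 0.00 m³/s.
ΣQ_DR = 139.0 m³/s.
With Δt = 1 h = 3600 s, V = ΣQ_DR · Δt = 139.0 × 3600 = 5.00 × 10^5 m³.

V ≈ 5.00 × 10^5 m³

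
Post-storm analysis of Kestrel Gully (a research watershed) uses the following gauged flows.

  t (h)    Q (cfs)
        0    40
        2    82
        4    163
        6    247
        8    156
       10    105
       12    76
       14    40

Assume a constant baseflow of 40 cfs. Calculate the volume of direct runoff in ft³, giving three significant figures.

Direct-runoff ordinates (Q − Q_b): 0.0, 42.0, 123.0, 207.0, 116.0, 65.0, 36.0, 0.0 cfs.
ΣQ_DR = 589.0 cfs.
With Δt = 2 h = 7200 s, V = ΣQ_DR · Δt = 589.0 × 7200 = 4.24 × 10^6 ft³.

V ≈ 4.24 × 10^6 ft³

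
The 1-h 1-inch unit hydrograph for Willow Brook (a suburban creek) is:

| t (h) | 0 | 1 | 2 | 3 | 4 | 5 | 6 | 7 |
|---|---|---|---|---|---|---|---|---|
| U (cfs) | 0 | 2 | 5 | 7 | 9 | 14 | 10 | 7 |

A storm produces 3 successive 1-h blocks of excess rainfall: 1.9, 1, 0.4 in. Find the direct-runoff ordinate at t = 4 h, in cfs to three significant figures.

Q ≈ 26.1 cfs

By discrete convolution, Q_j = Σ (P_i / 1 in) · U_{j−i}.
At t = 4 h (j=4): Q = (1.9/1)·9 + (1/1)·7 + (0.4/1)·5 = 26.1 cfs.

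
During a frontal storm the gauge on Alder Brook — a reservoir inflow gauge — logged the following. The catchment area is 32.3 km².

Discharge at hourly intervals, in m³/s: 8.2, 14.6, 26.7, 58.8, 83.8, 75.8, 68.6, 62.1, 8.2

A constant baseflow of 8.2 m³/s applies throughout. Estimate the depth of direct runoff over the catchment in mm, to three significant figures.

Direct runoff: 0.0, 6.4, 18.5, 50.6, 75.6, 67.6, 60.4, 53.9, 0.0 m³/s; ΣQ_DR = 333.0 m³/s.
V = ΣQ_DR · Δt = 333.0 × 3600 s = 1.199 × 10^6 m³.
Over A = 32.3 km², depth = V / A = 37.1 mm.

d ≈ 37.1 mm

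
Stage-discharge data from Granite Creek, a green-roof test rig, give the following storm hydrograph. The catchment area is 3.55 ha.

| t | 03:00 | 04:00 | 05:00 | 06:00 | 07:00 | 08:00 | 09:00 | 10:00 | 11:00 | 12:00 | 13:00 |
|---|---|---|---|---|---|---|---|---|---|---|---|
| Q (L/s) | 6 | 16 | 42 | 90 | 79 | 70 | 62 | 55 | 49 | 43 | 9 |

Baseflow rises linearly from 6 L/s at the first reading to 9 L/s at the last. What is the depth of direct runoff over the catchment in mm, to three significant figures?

d ≈ 44.5 mm

Direct runoff: 0.00, 9.70, 35.40, 83.10, 71.80, 62.50, 54.20, 46.90, 40.60, 34.30, 0.00 L/s; ΣQ_DR = 438.5 L/s.
V = ΣQ_DR · Δt = 438.5 × 3600 s = 1.579 × 10^6 L.
Over A = 3.55 ha, depth = V / A = 44.5 mm.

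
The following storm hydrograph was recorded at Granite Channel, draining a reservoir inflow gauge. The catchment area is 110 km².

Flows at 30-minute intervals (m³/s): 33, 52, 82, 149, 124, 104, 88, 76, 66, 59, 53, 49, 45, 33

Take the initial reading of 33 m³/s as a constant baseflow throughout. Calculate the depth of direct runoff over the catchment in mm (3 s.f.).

d ≈ 9.02 mm

Direct runoff: 0.0, 19.0, 49.0, 116.0, 91.0, 71.0, 55.0, 43.0, 33.0, 26.0, 20.0, 16.0, 12.0, 0.0 m³/s; ΣQ_DR = 551.0 m³/s.
V = ΣQ_DR · Δt = 551.0 × 1800 s = 9.918 × 10^5 m³.
Over A = 110 km², depth = V / A = 9.02 mm.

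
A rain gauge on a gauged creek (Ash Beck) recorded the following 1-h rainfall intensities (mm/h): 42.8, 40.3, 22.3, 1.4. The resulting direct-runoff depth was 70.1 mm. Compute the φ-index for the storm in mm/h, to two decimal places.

Only the 3 blocks with intensity above φ contribute runoff: 42.8, 40.3, 22.3 mm/h.
Σ(I−φ)·Δt = d  ⇒  (42.8+40.3+22.3 − 3φ)·1 = 70.1
φ = (105.4 − 70.1/1) / 3 = 11.77 mm/h.

φ ≈ 11.77 mm/h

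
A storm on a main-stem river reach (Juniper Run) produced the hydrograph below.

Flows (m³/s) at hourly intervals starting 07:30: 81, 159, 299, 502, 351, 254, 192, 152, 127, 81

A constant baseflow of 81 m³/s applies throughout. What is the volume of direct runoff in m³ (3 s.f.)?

V ≈ 5.00 × 10^6 m³

Direct-runoff ordinates (Q − Q_b): 0.0, 78.0, 218.0, 421.0, 270.0, 173.0, 111.0, 71.0, 46.0, 0.0 m³/s.
ΣQ_DR = 1388 m³/s.
With Δt = 1 h = 3600 s, V = ΣQ_DR · Δt = 1388 × 3600 = 5.00 × 10^6 m³.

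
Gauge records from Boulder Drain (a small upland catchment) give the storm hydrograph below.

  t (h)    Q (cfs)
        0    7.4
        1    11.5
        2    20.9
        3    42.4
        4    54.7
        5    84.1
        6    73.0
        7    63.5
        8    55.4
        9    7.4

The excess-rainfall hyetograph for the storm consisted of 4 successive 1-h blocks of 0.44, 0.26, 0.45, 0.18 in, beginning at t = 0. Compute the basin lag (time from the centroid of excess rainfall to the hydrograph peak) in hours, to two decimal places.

t_L ≈ 3.22 h

Centroid of excess rainfall: t_c = Σ P_i·t̄_i / ΣP_i = 1.7782 h (block centres at 0.5, 1.5, 2.5, 3.5 h).
Hydrograph peak occurs at t = 5 h, so basin lag t_L = 5 − 1.7782 = 3.22 h.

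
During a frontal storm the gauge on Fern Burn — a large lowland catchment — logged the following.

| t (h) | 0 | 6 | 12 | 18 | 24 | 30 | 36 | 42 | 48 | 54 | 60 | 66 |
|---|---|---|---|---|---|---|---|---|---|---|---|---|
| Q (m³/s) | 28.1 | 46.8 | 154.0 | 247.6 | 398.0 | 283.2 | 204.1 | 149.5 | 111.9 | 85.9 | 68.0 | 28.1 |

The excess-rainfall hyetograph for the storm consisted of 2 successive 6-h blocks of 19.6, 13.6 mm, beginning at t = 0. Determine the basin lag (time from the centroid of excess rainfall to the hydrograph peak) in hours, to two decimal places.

Centroid of excess rainfall: t_c = Σ P_i·t̄_i / ΣP_i = 5.4578 h (block centres at 3, 9 h).
Hydrograph peak occurs at t = 24 h, so basin lag t_L = 24 − 5.4578 = 18.54 h.

t_L ≈ 18.54 h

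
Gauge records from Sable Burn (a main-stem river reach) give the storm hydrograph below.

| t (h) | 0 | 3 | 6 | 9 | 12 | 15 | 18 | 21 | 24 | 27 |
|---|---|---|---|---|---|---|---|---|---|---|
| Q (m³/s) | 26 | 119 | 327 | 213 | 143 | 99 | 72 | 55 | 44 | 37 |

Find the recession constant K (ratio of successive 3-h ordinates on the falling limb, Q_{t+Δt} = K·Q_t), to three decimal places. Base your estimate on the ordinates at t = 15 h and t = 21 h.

Using the recession-limb readings at t = 15 h and t = 21 h: Q falls from 99 to 55 m³/s over 2 intervals.
K = (Q₂/Q₁)^(1/2) = (55/99)^(1/2) = 0.745.

K ≈ 0.745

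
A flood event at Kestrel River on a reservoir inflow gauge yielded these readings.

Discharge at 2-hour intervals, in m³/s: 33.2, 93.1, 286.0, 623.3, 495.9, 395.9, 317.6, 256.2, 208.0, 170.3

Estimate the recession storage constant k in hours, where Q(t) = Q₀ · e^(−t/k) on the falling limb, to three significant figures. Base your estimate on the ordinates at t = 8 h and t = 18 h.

On the falling limb, Q drops from 495.9 to 170.3 m³/s between t = 8 h and t = 18 h (Δt = 10 h).
k = −Δt / ln(Q₂/Q₁) = −10 / ln(170.3/495.9) = 9.36 h.

k ≈ 9.36 h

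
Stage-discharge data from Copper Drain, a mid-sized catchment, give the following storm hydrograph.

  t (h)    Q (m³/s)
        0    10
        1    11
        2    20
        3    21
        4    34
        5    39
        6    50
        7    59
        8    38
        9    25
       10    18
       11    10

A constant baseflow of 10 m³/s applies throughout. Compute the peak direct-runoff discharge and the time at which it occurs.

Subtracting baseflow gives direct-runoff ordinates: 0.0, 1.0, 10.0, 11.0, 24.0, 29.0, 40.0, 49.0, 28.0, 15.0, 8.0, 0.0 m³/s.
The maximum is 49.0 m³/s, occurring at the reading for t = 7 h.

Q_p = 49.0 m³/s at t = 7 h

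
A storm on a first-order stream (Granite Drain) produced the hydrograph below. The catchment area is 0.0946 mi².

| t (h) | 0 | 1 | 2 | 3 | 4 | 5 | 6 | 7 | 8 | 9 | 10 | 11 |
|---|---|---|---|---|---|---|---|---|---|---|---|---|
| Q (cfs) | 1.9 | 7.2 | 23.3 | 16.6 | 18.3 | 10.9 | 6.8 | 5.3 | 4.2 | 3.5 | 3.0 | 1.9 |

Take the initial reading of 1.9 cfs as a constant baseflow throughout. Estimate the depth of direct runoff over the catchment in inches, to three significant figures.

d ≈ 1.31 in

Direct runoff: 0.0, 5.3, 21.4, 14.7, 16.4, 9.0, 4.9, 3.4, 2.3, 1.6, 1.1, 0.0 cfs; ΣQ_DR = 80.10 cfs.
V = ΣQ_DR · Δt = 80.10 × 3600 s = 2.884 × 10^5 ft³.
Over A = 0.0946 mi², depth = V / A = 1.31 in.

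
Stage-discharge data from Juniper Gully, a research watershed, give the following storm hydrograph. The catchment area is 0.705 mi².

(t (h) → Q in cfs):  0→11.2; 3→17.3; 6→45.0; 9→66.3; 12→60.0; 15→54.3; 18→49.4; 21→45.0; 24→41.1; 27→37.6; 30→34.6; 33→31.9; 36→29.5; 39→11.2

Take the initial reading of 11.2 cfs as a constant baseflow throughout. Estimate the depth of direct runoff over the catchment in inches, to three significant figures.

d ≈ 2.49 in

Direct runoff: 0.0, 6.1, 33.8, 55.1, 48.8, 43.1, 38.2, 33.8, 29.9, 26.4, 23.4, 20.7, 18.3, 0.0 cfs; ΣQ_DR = 377.6 cfs.
V = ΣQ_DR · Δt = 377.6 × 10800 s = 4.078 × 10^6 ft³.
Over A = 0.705 mi², depth = V / A = 2.49 in.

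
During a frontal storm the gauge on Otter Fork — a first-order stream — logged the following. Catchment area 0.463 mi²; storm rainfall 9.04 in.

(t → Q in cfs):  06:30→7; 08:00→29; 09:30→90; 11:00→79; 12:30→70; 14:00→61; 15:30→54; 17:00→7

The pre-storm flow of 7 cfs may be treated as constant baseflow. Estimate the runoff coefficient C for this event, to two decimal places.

ΣQ_DR = 341.0 cfs; V = ΣQ_DR·Δt = 1.841 × 10^6 ft³.
Runoff depth d = V / A = 1.712 in.
C = d / P = 1.712 / 9.04 = 0.19.

C ≈ 0.19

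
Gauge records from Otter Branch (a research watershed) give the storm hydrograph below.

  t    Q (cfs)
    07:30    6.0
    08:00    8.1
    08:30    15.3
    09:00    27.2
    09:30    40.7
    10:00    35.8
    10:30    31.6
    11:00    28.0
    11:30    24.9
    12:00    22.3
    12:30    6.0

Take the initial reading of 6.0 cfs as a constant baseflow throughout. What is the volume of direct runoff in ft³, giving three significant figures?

Direct-runoff ordinates (Q − Q_b): 0.0, 2.1, 9.3, 21.2, 34.7, 29.8, 25.6, 22.0, 18.9, 16.3, 0.0 cfs.
ΣQ_DR = 179.9 cfs.
With Δt = 0.5 h = 1800 s, V = ΣQ_DR · Δt = 179.9 × 1800 = 3.24 × 10^5 ft³.

V ≈ 3.24 × 10^5 ft³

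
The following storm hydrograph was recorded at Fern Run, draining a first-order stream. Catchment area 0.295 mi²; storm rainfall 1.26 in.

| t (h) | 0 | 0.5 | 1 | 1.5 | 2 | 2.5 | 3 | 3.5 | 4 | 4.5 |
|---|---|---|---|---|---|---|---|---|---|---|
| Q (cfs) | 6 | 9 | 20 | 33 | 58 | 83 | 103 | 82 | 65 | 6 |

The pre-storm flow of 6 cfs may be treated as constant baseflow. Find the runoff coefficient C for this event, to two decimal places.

C ≈ 0.84

ΣQ_DR = 405.0 cfs; V = ΣQ_DR·Δt = 7.290 × 10^5 ft³.
Runoff depth d = V / A = 1.064 in.
C = d / P = 1.064 / 1.26 = 0.84.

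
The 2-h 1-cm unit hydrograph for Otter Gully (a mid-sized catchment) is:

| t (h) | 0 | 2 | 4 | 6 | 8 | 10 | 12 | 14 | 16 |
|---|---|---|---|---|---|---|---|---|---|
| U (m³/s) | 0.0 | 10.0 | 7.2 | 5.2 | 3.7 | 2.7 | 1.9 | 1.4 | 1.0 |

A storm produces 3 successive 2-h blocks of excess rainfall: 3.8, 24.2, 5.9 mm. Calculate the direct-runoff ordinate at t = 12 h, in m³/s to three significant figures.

Q ≈ 9.44 m³/s

By discrete convolution, Q_j = Σ (P_i / 10 mm) · U_{j−i}.
At t = 12 h (j=6): Q = (3.8/10)·1.9 + (24.2/10)·2.7 + (5.9/10)·3.7 = 9.44 m³/s.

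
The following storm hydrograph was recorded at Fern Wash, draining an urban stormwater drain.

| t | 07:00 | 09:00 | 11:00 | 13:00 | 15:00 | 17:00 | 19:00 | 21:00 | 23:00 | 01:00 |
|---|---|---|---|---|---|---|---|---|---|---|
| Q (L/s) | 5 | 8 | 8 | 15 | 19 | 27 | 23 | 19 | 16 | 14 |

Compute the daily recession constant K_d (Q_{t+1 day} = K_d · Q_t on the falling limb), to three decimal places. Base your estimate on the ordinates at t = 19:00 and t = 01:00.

K_d ≈ 0.137

Between t = 19:00 and t = 01:00 the flow falls from 23 to 14 L/s over 3×2 h = 6 h.
Per-interval ratio K = (14/23)^(1/3) = 0.8475; K_d = K^(24/2) = 0.137.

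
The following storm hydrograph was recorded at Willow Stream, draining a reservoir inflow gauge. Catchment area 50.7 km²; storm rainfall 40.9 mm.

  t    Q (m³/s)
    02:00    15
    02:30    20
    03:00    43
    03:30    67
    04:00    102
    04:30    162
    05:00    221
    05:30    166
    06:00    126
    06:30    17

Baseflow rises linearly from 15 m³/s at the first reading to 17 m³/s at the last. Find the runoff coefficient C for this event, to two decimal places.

C ≈ 0.68

ΣQ_DR = 779.0 m³/s; V = ΣQ_DR·Δt = 1.402 × 10^6 m³.
Runoff depth d = V / A = 27.66 mm.
C = d / P = 27.66 / 40.9 = 0.68.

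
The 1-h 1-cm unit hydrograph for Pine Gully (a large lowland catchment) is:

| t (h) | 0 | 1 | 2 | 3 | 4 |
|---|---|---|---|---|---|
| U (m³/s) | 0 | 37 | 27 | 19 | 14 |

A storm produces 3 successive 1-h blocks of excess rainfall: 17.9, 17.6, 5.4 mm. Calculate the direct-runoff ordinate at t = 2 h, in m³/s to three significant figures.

Q ≈ 113 m³/s

By discrete convolution, Q_j = Σ (P_i / 10 mm) · U_{j−i}.
At t = 2 h (j=2): Q = (17.9/10)·27 + (17.6/10)·37 + (5.4/10)·0 = 113 m³/s.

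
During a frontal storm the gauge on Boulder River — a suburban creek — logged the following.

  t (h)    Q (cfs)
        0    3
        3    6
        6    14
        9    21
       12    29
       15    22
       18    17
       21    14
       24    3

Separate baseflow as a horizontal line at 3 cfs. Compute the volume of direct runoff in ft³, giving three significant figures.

V ≈ 1.10 × 10^6 ft³

Direct-runoff ordinates (Q − Q_b): 0.0, 3.0, 11.0, 18.0, 26.0, 19.0, 14.0, 11.0, 0.0 cfs.
ΣQ_DR = 102.0 cfs.
With Δt = 3 h = 10800 s, V = ΣQ_DR · Δt = 102.0 × 10800 = 1.10 × 10^6 ft³.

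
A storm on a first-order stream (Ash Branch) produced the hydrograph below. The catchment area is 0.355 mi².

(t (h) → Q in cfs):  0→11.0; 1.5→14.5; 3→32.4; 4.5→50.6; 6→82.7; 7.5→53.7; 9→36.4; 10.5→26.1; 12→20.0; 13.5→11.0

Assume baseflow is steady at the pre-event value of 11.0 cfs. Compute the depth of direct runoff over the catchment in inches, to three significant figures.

d ≈ 1.50 in

Direct runoff: 0.0, 3.5, 21.4, 39.6, 71.7, 42.7, 25.4, 15.1, 9.0, 0.0 cfs; ΣQ_DR = 228.4 cfs.
V = ΣQ_DR · Δt = 228.4 × 5400 s = 1.233 × 10^6 ft³.
Over A = 0.355 mi², depth = V / A = 1.50 in.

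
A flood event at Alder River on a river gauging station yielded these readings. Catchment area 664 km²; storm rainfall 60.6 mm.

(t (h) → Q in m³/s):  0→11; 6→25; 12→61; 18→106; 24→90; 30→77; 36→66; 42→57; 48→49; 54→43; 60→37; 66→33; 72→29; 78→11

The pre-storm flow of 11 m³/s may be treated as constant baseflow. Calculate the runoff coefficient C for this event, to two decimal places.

C ≈ 0.29

ΣQ_DR = 541.0 m³/s; V = ΣQ_DR·Δt = 1.169 × 10^7 m³.
Runoff depth d = V / A = 17.60 mm.
C = d / P = 17.60 / 60.6 = 0.29.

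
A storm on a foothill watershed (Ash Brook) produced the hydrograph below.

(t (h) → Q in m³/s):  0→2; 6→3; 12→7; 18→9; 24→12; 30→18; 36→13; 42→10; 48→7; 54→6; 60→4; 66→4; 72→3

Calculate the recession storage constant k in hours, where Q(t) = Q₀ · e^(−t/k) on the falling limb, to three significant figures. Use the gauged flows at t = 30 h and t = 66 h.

k ≈ 23.9 h

On the falling limb, Q drops from 18 to 4 m³/s between t = 30 h and t = 66 h (Δt = 36 h).
k = −Δt / ln(Q₂/Q₁) = −36 / ln(4/18) = 23.9 h.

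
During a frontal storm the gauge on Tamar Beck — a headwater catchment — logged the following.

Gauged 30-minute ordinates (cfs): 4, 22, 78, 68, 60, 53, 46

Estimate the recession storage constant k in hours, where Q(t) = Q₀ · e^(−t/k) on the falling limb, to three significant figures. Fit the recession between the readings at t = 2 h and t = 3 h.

On the falling limb, Q drops from 60 to 46 cfs between t = 2 h and t = 3 h (Δt = 1 h).
k = −Δt / ln(Q₂/Q₁) = −1 / ln(46/60) = 3.76 h.

k ≈ 3.76 h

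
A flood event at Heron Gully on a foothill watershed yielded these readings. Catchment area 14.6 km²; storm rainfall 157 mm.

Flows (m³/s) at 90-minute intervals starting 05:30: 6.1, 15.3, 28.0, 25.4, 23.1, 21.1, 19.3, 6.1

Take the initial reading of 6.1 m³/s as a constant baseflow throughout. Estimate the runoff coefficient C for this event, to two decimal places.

ΣQ_DR = 95.60 m³/s; V = ΣQ_DR·Δt = 5.162 × 10^5 m³.
Runoff depth d = V / A = 35.36 mm.
C = d / P = 35.36 / 157 = 0.23.

C ≈ 0.23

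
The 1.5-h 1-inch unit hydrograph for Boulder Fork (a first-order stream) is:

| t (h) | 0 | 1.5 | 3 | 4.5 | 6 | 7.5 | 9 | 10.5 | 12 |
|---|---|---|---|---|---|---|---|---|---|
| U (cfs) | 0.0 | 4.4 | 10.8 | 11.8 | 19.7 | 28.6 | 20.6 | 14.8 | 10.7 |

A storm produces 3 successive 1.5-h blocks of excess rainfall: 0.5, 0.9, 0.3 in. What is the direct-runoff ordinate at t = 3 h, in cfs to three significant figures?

By discrete convolution, Q_j = Σ (P_i / 1 in) · U_{j−i}.
At t = 3 h (j=2): Q = (0.5/1)·10.8 + (0.9/1)·4.4 + (0.3/1)·0.0 = 9.36 cfs.

Q ≈ 9.36 cfs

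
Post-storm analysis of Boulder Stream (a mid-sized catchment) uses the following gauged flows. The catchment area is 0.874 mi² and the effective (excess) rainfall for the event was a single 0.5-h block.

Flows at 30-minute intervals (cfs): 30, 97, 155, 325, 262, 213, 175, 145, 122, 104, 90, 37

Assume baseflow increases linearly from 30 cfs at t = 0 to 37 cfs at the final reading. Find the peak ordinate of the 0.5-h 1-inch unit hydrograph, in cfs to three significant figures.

U_p ≈ 244 cfs

Direct runoff: 0.00, 66.36, 123.73, 293.09, 229.45, 179.82, 141.18, 110.55, 86.91, 68.27, 53.64, 0.00 cfs; ΣQ_DR = 1353 cfs, peak = 293.09 cfs.
Runoff depth d = ΣQ_DR·Δt / A = 1353 × 1800 / (0.874 mi²) = 1.199 in.
The 1-inch UH is the DRH scaled by (1 in)/d, so U_p = 293.09 × 1/1.199 = 244 cfs.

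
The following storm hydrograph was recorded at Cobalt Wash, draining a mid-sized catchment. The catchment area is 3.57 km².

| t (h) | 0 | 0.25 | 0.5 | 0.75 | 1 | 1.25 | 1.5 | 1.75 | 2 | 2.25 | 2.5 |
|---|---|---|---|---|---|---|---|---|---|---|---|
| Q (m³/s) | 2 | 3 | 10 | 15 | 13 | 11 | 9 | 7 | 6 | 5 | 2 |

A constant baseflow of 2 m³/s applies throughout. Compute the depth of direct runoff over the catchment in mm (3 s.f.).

Direct runoff: 0.0, 1.0, 8.0, 13.0, 11.0, 9.0, 7.0, 5.0, 4.0, 3.0, 0.0 m³/s; ΣQ_DR = 61.00 m³/s.
V = ΣQ_DR · Δt = 61.00 × 900 s = 54900 m³.
Over A = 3.57 km², depth = V / A = 15.4 mm.

d ≈ 15.4 mm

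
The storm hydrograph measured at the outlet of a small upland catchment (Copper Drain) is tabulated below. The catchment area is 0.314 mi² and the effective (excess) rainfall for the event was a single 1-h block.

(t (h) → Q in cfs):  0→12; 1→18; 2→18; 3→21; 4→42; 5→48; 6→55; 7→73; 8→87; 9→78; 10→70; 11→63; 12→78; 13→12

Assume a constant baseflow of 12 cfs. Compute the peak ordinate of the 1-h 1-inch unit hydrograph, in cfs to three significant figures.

U_p ≈ 30.0 cfs

Direct runoff: 0.0, 6.0, 6.0, 9.0, 30.0, 36.0, 43.0, 61.0, 75.0, 66.0, 58.0, 51.0, 66.0, 0.0 cfs; ΣQ_DR = 507.0 cfs, peak = 75.0 cfs.
Runoff depth d = ΣQ_DR·Δt / A = 507.0 × 3600 / (0.314 mi²) = 2.502 in.
The 1-inch UH is the DRH scaled by (1 in)/d, so U_p = 75.0 × 1/2.502 = 30.0 cfs.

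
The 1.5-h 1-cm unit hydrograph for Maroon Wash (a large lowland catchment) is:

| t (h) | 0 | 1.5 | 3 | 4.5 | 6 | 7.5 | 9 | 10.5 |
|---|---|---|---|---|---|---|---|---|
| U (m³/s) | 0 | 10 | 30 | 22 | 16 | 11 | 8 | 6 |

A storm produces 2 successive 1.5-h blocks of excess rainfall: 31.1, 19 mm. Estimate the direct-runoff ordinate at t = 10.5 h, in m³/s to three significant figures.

By discrete convolution, Q_j = Σ (P_i / 10 mm) · U_{j−i}.
At t = 10.5 h (j=7): Q = (31.1/10)·6 + (19/10)·8 = 33.9 m³/s.

Q ≈ 33.9 m³/s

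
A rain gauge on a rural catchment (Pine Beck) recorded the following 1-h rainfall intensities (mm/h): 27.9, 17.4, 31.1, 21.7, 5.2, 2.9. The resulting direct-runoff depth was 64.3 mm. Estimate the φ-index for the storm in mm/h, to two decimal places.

φ ≈ 8.45 mm/h

Only the 4 blocks with intensity above φ contribute runoff: 27.9, 17.4, 31.1, 21.7 mm/h.
Σ(I−φ)·Δt = d  ⇒  (27.9+17.4+31.1+21.7 − 4φ)·1 = 64.3
φ = (98.10 − 64.3/1) / 4 = 8.45 mm/h.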